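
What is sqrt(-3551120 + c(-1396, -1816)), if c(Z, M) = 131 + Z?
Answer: I*sqrt(3552385) ≈ 1884.8*I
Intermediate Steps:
sqrt(-3551120 + c(-1396, -1816)) = sqrt(-3551120 + (131 - 1396)) = sqrt(-3551120 - 1265) = sqrt(-3552385) = I*sqrt(3552385)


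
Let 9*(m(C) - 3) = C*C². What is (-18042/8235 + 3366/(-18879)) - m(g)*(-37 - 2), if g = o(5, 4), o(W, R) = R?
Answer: 6770900393/17274285 ≈ 391.96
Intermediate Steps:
g = 4
m(C) = 3 + C³/9 (m(C) = 3 + (C*C²)/9 = 3 + C³/9)
(-18042/8235 + 3366/(-18879)) - m(g)*(-37 - 2) = (-18042/8235 + 3366/(-18879)) - (3 + (⅑)*4³)*(-37 - 2) = (-18042*1/8235 + 3366*(-1/18879)) - (3 + (⅑)*64)*(-39) = (-6014/2745 - 1122/6293) - (3 + 64/9)*(-39) = -40925992/17274285 - 91*(-39)/9 = -40925992/17274285 - 1*(-1183/3) = -40925992/17274285 + 1183/3 = 6770900393/17274285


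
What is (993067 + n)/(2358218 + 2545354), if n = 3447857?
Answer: 370077/408631 ≈ 0.90565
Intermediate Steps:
(993067 + n)/(2358218 + 2545354) = (993067 + 3447857)/(2358218 + 2545354) = 4440924/4903572 = 4440924*(1/4903572) = 370077/408631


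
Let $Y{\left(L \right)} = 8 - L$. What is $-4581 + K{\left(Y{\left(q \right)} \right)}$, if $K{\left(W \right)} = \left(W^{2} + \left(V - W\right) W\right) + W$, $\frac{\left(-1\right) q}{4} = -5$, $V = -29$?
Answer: $-4245$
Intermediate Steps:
$q = 20$ ($q = \left(-4\right) \left(-5\right) = 20$)
$K{\left(W \right)} = W + W^{2} + W \left(-29 - W\right)$ ($K{\left(W \right)} = \left(W^{2} + \left(-29 - W\right) W\right) + W = \left(W^{2} + W \left(-29 - W\right)\right) + W = W + W^{2} + W \left(-29 - W\right)$)
$-4581 + K{\left(Y{\left(q \right)} \right)} = -4581 - 28 \left(8 - 20\right) = -4581 - -336 = -4581 + 336 = -4245$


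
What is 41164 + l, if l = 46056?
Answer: 87220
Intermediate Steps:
41164 + l = 41164 + 46056 = 87220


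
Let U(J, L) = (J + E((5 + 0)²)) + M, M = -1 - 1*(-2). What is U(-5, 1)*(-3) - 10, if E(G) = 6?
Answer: -16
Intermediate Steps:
M = 1 (M = -1 + 2 = 1)
U(J, L) = 7 + J (U(J, L) = (J + 6) + 1 = (6 + J) + 1 = 7 + J)
U(-5, 1)*(-3) - 10 = (7 - 5)*(-3) - 10 = 2*(-3) - 10 = -6 - 10 = -16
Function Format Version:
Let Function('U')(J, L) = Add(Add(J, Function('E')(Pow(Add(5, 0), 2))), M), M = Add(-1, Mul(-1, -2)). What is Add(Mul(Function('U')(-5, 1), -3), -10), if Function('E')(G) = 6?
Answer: -16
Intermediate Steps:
M = 1 (M = Add(-1, 2) = 1)
Function('U')(J, L) = Add(7, J) (Function('U')(J, L) = Add(Add(J, 6), 1) = Add(Add(6, J), 1) = Add(7, J))
Add(Mul(Function('U')(-5, 1), -3), -10) = Add(Mul(Add(7, -5), -3), -10) = Add(Mul(2, -3), -10) = Add(-6, -10) = -16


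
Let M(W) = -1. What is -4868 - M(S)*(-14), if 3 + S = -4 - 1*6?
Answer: -4882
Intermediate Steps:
S = -13 (S = -3 + (-4 - 1*6) = -3 + (-4 - 6) = -3 - 10 = -13)
-4868 - M(S)*(-14) = -4868 - (-1)*(-14) = -4868 - 1*14 = -4868 - 14 = -4882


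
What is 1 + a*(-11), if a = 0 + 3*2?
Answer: -65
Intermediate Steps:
a = 6 (a = 0 + 6 = 6)
1 + a*(-11) = 1 + 6*(-11) = 1 - 66 = -65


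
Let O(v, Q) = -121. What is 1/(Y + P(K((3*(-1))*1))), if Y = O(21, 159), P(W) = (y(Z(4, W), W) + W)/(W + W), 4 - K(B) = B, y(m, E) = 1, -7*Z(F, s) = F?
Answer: -7/843 ≈ -0.0083037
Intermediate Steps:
Z(F, s) = -F/7
K(B) = 4 - B
P(W) = (1 + W)/(2*W) (P(W) = (1 + W)/(W + W) = (1 + W)/((2*W)) = (1 + W)*(1/(2*W)) = (1 + W)/(2*W))
Y = -121
1/(Y + P(K((3*(-1))*1))) = 1/(-121 + (1 + (4 - 3*(-1)))/(2*(4 - 3*(-1)))) = 1/(-121 + (1 + (4 - (-3)))/(2*(4 - (-3)))) = 1/(-121 + (1 + (4 - 1*(-3)))/(2*(4 - 1*(-3)))) = 1/(-121 + (1 + (4 + 3))/(2*(4 + 3))) = 1/(-121 + (1/2)*(1 + 7)/7) = 1/(-121 + (1/2)*(1/7)*8) = 1/(-121 + 4/7) = 1/(-843/7) = -7/843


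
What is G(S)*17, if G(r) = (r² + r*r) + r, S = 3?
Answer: 357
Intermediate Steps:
G(r) = r + 2*r² (G(r) = (r² + r²) + r = 2*r² + r = r + 2*r²)
G(S)*17 = (3*(1 + 2*3))*17 = (3*(1 + 6))*17 = (3*7)*17 = 21*17 = 357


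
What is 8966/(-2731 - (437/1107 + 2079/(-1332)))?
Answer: -1468953576/447245075 ≈ -3.2844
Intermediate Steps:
8966/(-2731 - (437/1107 + 2079/(-1332))) = 8966/(-2731 - (437*(1/1107) + 2079*(-1/1332))) = 8966/(-2731 - (437/1107 - 231/148)) = 8966/(-2731 - 1*(-191041/163836)) = 8966/(-2731 + 191041/163836) = 8966/(-447245075/163836) = 8966*(-163836/447245075) = -1468953576/447245075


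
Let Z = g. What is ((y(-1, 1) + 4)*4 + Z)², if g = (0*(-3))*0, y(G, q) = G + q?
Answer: 256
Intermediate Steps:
g = 0 (g = 0*0 = 0)
Z = 0
((y(-1, 1) + 4)*4 + Z)² = (((-1 + 1) + 4)*4 + 0)² = ((0 + 4)*4 + 0)² = (4*4 + 0)² = (16 + 0)² = 16² = 256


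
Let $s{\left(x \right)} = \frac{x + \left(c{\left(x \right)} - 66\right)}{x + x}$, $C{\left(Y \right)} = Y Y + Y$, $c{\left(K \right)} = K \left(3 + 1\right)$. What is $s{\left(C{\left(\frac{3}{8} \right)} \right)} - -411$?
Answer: $\frac{699}{2} \approx 349.5$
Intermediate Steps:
$c{\left(K \right)} = 4 K$ ($c{\left(K \right)} = K 4 = 4 K$)
$C{\left(Y \right)} = Y + Y^{2}$ ($C{\left(Y \right)} = Y^{2} + Y = Y + Y^{2}$)
$s{\left(x \right)} = \frac{-66 + 5 x}{2 x}$ ($s{\left(x \right)} = \frac{x + \left(4 x - 66\right)}{x + x} = \frac{x + \left(-66 + 4 x\right)}{2 x} = \left(-66 + 5 x\right) \frac{1}{2 x} = \frac{-66 + 5 x}{2 x}$)
$s{\left(C{\left(\frac{3}{8} \right)} \right)} - -411 = \left(\frac{5}{2} - \frac{33}{\frac{3}{8} \left(1 + \frac{3}{8}\right)}\right) - -411 = \left(\frac{5}{2} - \frac{33}{3 \cdot \frac{1}{8} \left(1 + 3 \cdot \frac{1}{8}\right)}\right) + 411 = \left(\frac{5}{2} - \frac{33}{\frac{3}{8} \left(1 + \frac{3}{8}\right)}\right) + 411 = \left(\frac{5}{2} - \frac{33}{\frac{3}{8} \cdot \frac{11}{8}}\right) + 411 = \left(\frac{5}{2} - \frac{33}{\frac{33}{64}}\right) + 411 = \left(\frac{5}{2} - 64\right) + 411 = - \frac{123}{2} + 411 = \frac{699}{2}$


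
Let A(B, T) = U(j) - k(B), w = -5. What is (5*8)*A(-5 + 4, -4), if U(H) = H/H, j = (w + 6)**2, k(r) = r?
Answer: 80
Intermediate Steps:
j = 1 (j = (-5 + 6)**2 = 1**2 = 1)
U(H) = 1
A(B, T) = 1 - B
(5*8)*A(-5 + 4, -4) = (5*8)*(1 - (-5 + 4)) = 40*(1 - 1*(-1)) = 40*(1 + 1) = 40*2 = 80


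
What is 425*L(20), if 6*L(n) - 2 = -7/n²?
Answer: 13481/96 ≈ 140.43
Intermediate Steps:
L(n) = ⅓ - 7/(6*n²) (L(n) = ⅓ + (-7/n²)/6 = ⅓ - 7/(6*n²))
425*L(20) = 425*(⅓ - 7/6/20²) = 425*(⅓ - 7/6*1/400) = 425*(⅓ - 7/2400) = 425*(793/2400) = 13481/96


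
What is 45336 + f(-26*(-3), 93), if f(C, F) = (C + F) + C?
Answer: 45585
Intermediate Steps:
f(C, F) = F + 2*C
45336 + f(-26*(-3), 93) = 45336 + (93 + 2*(-26*(-3))) = 45336 + (93 + 2*78) = 45336 + (93 + 156) = 45336 + 249 = 45585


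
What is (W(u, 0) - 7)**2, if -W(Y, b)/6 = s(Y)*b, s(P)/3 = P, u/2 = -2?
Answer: 49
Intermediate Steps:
u = -4 (u = 2*(-2) = -4)
s(P) = 3*P
W(Y, b) = -18*Y*b (W(Y, b) = -6*3*Y*b = -18*Y*b)
(W(u, 0) - 7)**2 = (-18*(-4)*0 - 7)**2 = (0 - 7)**2 = (-7)**2 = 49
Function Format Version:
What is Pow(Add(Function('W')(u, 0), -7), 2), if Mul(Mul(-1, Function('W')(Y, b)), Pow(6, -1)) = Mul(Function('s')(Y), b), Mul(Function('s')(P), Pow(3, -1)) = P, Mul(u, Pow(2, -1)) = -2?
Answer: 49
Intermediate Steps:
u = -4 (u = Mul(2, -2) = -4)
Function('s')(P) = Mul(3, P)
Function('W')(Y, b) = Mul(-18, Y, b) (Function('W')(Y, b) = Mul(-6, Mul(Mul(3, Y), b)) = Mul(-6, Mul(3, Y, b)) = Mul(-18, Y, b))
Pow(Add(Function('W')(u, 0), -7), 2) = Pow(Add(Mul(-18, -4, 0), -7), 2) = Pow(Add(0, -7), 2) = Pow(-7, 2) = 49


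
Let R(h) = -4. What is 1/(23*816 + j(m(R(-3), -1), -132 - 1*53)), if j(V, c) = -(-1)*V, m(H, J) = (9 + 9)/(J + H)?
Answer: 5/93822 ≈ 5.3292e-5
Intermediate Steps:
m(H, J) = 18/(H + J)
j(V, c) = V
1/(23*816 + j(m(R(-3), -1), -132 - 1*53)) = 1/(23*816 + 18/(-4 - 1)) = 1/(18768 + 18/(-5)) = 1/(18768 + 18*(-⅕)) = 1/(18768 - 18/5) = 1/(93822/5) = 5/93822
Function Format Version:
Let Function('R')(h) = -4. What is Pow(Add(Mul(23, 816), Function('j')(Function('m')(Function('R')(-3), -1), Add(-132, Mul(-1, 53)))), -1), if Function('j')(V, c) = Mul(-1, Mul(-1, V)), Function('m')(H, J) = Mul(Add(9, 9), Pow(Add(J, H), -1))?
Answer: Rational(5, 93822) ≈ 5.3292e-5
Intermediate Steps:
Function('m')(H, J) = Mul(18, Pow(Add(H, J), -1))
Function('j')(V, c) = V
Pow(Add(Mul(23, 816), Function('j')(Function('m')(Function('R')(-3), -1), Add(-132, Mul(-1, 53)))), -1) = Pow(Add(Mul(23, 816), Mul(18, Pow(Add(-4, -1), -1))), -1) = Pow(Add(18768, Mul(18, Pow(-5, -1))), -1) = Pow(Add(18768, Mul(18, Rational(-1, 5))), -1) = Pow(Add(18768, Rational(-18, 5)), -1) = Pow(Rational(93822, 5), -1) = Rational(5, 93822)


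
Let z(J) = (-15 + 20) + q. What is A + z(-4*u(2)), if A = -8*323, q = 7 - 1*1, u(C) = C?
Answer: -2573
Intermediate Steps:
q = 6 (q = 7 - 1 = 6)
z(J) = 11 (z(J) = (-15 + 20) + 6 = 5 + 6 = 11)
A = -2584
A + z(-4*u(2)) = -2584 + 11 = -2573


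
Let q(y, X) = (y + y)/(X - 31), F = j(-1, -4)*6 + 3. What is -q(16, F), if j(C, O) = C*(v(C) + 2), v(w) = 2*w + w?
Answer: 16/11 ≈ 1.4545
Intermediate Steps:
v(w) = 3*w
j(C, O) = C*(2 + 3*C) (j(C, O) = C*(3*C + 2) = C*(2 + 3*C))
F = 9 (F = -(2 + 3*(-1))*6 + 3 = -(2 - 3)*6 + 3 = -1*(-1)*6 + 3 = 1*6 + 3 = 6 + 3 = 9)
q(y, X) = 2*y/(-31 + X) (q(y, X) = (2*y)/(-31 + X) = 2*y/(-31 + X))
-q(16, F) = -2*16/(-31 + 9) = -2*16/(-22) = -2*16*(-1)/22 = -1*(-16/11) = 16/11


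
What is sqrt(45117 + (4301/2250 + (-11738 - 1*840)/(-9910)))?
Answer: sqrt(997012625831810)/148650 ≈ 212.42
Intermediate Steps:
sqrt(45117 + (4301/2250 + (-11738 - 1*840)/(-9910))) = sqrt(45117 + (4301*(1/2250) + (-11738 - 840)*(-1/9910))) = sqrt(45117 + (4301/2250 - 12578*(-1/9910))) = sqrt(45117 + (4301/2250 + 6289/4955)) = sqrt(45117 + 7092341/2229750) = sqrt(100606723091/2229750) = sqrt(997012625831810)/148650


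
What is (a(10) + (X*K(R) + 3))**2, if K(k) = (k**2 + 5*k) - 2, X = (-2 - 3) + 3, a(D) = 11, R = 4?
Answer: 2916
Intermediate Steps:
X = -2 (X = -5 + 3 = -2)
K(k) = -2 + k**2 + 5*k
(a(10) + (X*K(R) + 3))**2 = (11 + (-2*(-2 + 4**2 + 5*4) + 3))**2 = (11 + (-2*(-2 + 16 + 20) + 3))**2 = (11 + (-2*34 + 3))**2 = (11 + (-68 + 3))**2 = (11 - 65)**2 = (-54)**2 = 2916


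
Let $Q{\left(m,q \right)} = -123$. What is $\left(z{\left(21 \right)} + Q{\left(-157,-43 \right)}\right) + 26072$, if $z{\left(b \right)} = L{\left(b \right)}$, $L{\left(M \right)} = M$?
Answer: $25970$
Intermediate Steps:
$z{\left(b \right)} = b$
$\left(z{\left(21 \right)} + Q{\left(-157,-43 \right)}\right) + 26072 = \left(21 - 123\right) + 26072 = -102 + 26072 = 25970$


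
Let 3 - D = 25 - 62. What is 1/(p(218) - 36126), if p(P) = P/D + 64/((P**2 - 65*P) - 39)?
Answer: -133260/4813424237 ≈ -2.7685e-5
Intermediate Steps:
D = 40 (D = 3 - (25 - 62) = 3 - 1*(-37) = 3 + 37 = 40)
p(P) = 64/(-39 + P**2 - 65*P) + P/40 (p(P) = P/40 + 64/((P**2 - 65*P) - 39) = P*(1/40) + 64/(-39 + P**2 - 65*P) = P/40 + 64/(-39 + P**2 - 65*P) = 64/(-39 + P**2 - 65*P) + P/40)
1/(p(218) - 36126) = 1/((-2560 - 1*218**3 + 39*218 + 65*218**2)/(40*(39 - 1*218**2 + 65*218)) - 36126) = 1/((-2560 - 1*10360232 + 8502 + 65*47524)/(40*(39 - 1*47524 + 14170)) - 36126) = 1/((-2560 - 10360232 + 8502 + 3089060)/(40*(39 - 47524 + 14170)) - 36126) = 1/((1/40)*(-7265230)/(-33315) - 36126) = 1/((1/40)*(-1/33315)*(-7265230) - 36126) = 1/(726523/133260 - 36126) = 1/(-4813424237/133260) = -133260/4813424237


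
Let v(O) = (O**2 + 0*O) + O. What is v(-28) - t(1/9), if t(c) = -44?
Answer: 800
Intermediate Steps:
v(O) = O + O**2 (v(O) = (O**2 + 0) + O = O**2 + O = O + O**2)
v(-28) - t(1/9) = -28*(1 - 28) - 1*(-44) = -28*(-27) + 44 = 756 + 44 = 800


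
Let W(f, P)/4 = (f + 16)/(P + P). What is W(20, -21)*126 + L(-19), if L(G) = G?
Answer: -451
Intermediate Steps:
W(f, P) = 2*(16 + f)/P (W(f, P) = 4*((f + 16)/(P + P)) = 4*((16 + f)/((2*P))) = 4*((16 + f)*(1/(2*P))) = 4*((16 + f)/(2*P)) = 2*(16 + f)/P)
W(20, -21)*126 + L(-19) = (2*(16 + 20)/(-21))*126 - 19 = (2*(-1/21)*36)*126 - 19 = -24/7*126 - 19 = -432 - 19 = -451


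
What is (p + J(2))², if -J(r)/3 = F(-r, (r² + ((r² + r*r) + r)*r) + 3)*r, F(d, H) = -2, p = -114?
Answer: 10404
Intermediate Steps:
J(r) = 6*r (J(r) = -(-6)*r = 6*r)
(p + J(2))² = (-114 + 6*2)² = (-114 + 12)² = (-102)² = 10404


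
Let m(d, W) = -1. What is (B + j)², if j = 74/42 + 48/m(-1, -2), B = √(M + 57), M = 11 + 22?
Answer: 982531/441 - 1942*√10/7 ≈ 1350.7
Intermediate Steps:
M = 33
B = 3*√10 (B = √(33 + 57) = √90 = 3*√10 ≈ 9.4868)
j = -971/21 (j = 74/42 + 48/(-1) = 74*(1/42) + 48*(-1) = 37/21 - 48 = -971/21 ≈ -46.238)
(B + j)² = (3*√10 - 971/21)² = (-971/21 + 3*√10)²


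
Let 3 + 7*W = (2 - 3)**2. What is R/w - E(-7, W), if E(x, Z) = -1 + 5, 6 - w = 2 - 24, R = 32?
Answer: -20/7 ≈ -2.8571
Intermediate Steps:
W = -2/7 (W = -3/7 + (2 - 3)**2/7 = -3/7 + (1/7)*(-1)**2 = -3/7 + (1/7)*1 = -3/7 + 1/7 = -2/7 ≈ -0.28571)
w = 28 (w = 6 - (2 - 24) = 6 - 1*(-22) = 6 + 22 = 28)
E(x, Z) = 4
R/w - E(-7, W) = 32/28 - 1*4 = 32*(1/28) - 4 = 8/7 - 4 = -20/7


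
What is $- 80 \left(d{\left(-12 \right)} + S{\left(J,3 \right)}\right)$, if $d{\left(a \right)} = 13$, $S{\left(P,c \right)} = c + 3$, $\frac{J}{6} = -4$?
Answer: $-1520$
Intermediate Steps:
$J = -24$ ($J = 6 \left(-4\right) = -24$)
$S{\left(P,c \right)} = 3 + c$
$- 80 \left(d{\left(-12 \right)} + S{\left(J,3 \right)}\right) = - 80 \left(13 + \left(3 + 3\right)\right) = - 80 \left(13 + 6\right) = \left(-80\right) 19 = -1520$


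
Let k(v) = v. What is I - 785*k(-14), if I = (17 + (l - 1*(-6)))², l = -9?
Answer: 11186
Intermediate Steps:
I = 196 (I = (17 + (-9 - 1*(-6)))² = (17 + (-9 + 6))² = (17 - 3)² = 14² = 196)
I - 785*k(-14) = 196 - 785*(-14) = 196 + 10990 = 11186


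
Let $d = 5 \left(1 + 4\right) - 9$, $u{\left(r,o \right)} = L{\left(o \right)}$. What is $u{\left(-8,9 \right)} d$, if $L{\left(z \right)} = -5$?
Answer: $-80$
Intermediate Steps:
$u{\left(r,o \right)} = -5$
$d = 16$ ($d = 5 \cdot 5 - 9 = 25 - 9 = 16$)
$u{\left(-8,9 \right)} d = \left(-5\right) 16 = -80$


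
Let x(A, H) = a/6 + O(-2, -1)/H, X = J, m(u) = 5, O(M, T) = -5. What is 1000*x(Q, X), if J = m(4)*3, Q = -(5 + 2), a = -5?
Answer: -3500/3 ≈ -1166.7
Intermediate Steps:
Q = -7 (Q = -1*7 = -7)
J = 15 (J = 5*3 = 15)
X = 15
x(A, H) = -⅚ - 5/H (x(A, H) = -5/6 - 5/H = -5*⅙ - 5/H = -⅚ - 5/H)
1000*x(Q, X) = 1000*(-⅚ - 5/15) = 1000*(-⅚ - 5*1/15) = 1000*(-⅚ - ⅓) = 1000*(-7/6) = -3500/3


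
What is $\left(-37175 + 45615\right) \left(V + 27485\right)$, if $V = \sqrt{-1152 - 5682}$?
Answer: $231973400 + 8440 i \sqrt{6834} \approx 2.3197 \cdot 10^{8} + 6.9772 \cdot 10^{5} i$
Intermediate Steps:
$V = i \sqrt{6834}$ ($V = \sqrt{-6834} = i \sqrt{6834} \approx 82.668 i$)
$\left(-37175 + 45615\right) \left(V + 27485\right) = \left(-37175 + 45615\right) \left(i \sqrt{6834} + 27485\right) = 8440 \left(27485 + i \sqrt{6834}\right) = 231973400 + 8440 i \sqrt{6834}$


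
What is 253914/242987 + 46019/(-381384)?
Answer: 85656718223/92671354008 ≈ 0.92431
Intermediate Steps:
253914/242987 + 46019/(-381384) = 253914*(1/242987) + 46019*(-1/381384) = 253914/242987 - 46019/381384 = 85656718223/92671354008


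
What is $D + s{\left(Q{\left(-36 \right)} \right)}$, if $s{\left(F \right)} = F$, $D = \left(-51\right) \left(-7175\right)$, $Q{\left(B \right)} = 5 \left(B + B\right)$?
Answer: $365565$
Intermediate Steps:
$Q{\left(B \right)} = 10 B$ ($Q{\left(B \right)} = 5 \cdot 2 B = 10 B$)
$D = 365925$
$D + s{\left(Q{\left(-36 \right)} \right)} = 365925 + 10 \left(-36\right) = 365925 - 360 = 365565$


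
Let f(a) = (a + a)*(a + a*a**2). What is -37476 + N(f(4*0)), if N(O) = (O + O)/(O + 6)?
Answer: -37476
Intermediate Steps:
f(a) = 2*a*(a + a**3) (f(a) = (2*a)*(a + a**3) = 2*a*(a + a**3))
N(O) = 2*O/(6 + O) (N(O) = (2*O)/(6 + O) = 2*O/(6 + O))
-37476 + N(f(4*0)) = -37476 + 2*(2*(4*0)**2*(1 + (4*0)**2))/(6 + 2*(4*0)**2*(1 + (4*0)**2)) = -37476 + 2*(2*0**2*(1 + 0**2))/(6 + 2*0**2*(1 + 0**2)) = -37476 + 2*(2*0*(1 + 0))/(6 + 2*0*(1 + 0)) = -37476 + 2*(2*0*1)/(6 + 2*0*1) = -37476 + 2*0/(6 + 0) = -37476 + 2*0/6 = -37476 + 2*0*(1/6) = -37476 + 0 = -37476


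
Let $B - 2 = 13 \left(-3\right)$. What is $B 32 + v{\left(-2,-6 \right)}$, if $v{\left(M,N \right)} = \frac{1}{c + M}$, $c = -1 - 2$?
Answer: $- \frac{5921}{5} \approx -1184.2$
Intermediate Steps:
$B = -37$ ($B = 2 + 13 \left(-3\right) = 2 - 39 = -37$)
$c = -3$
$v{\left(M,N \right)} = \frac{1}{-3 + M}$
$B 32 + v{\left(-2,-6 \right)} = \left(-37\right) 32 + \frac{1}{-3 - 2} = -1184 + \frac{1}{-5} = -1184 - \frac{1}{5} = - \frac{5921}{5}$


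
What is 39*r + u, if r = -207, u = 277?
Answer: -7796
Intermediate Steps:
39*r + u = 39*(-207) + 277 = -8073 + 277 = -7796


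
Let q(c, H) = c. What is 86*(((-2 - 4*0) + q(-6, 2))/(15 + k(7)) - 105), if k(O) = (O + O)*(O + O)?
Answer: -1906018/211 ≈ -9033.3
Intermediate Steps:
k(O) = 4*O² (k(O) = (2*O)*(2*O) = 4*O²)
86*(((-2 - 4*0) + q(-6, 2))/(15 + k(7)) - 105) = 86*(((-2 - 4*0) - 6)/(15 + 4*7²) - 105) = 86*(((-2 + 0) - 6)/(15 + 4*49) - 105) = 86*((-2 - 6)/(15 + 196) - 105) = 86*(-8/211 - 105) = 86*(-22163/211) = -1906018/211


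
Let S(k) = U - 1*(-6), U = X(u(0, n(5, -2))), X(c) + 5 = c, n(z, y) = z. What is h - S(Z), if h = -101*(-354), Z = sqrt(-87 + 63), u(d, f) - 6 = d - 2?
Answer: 35749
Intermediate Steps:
u(d, f) = 4 + d (u(d, f) = 6 + (d - 2) = 6 + (-2 + d) = 4 + d)
Z = 2*I*sqrt(6) (Z = sqrt(-24) = 2*I*sqrt(6) ≈ 4.899*I)
X(c) = -5 + c
U = -1 (U = -5 + (4 + 0) = -5 + 4 = -1)
h = 35754
S(k) = 5 (S(k) = -1 - 1*(-6) = -1 + 6 = 5)
h - S(Z) = 35754 - 1*5 = 35754 - 5 = 35749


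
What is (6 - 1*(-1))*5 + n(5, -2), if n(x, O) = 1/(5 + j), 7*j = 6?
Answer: 1442/41 ≈ 35.171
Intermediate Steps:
j = 6/7 (j = (⅐)*6 = 6/7 ≈ 0.85714)
n(x, O) = 7/41 (n(x, O) = 1/(5 + 6/7) = 1/(41/7) = 7/41)
(6 - 1*(-1))*5 + n(5, -2) = (6 - 1*(-1))*5 + 7/41 = (6 + 1)*5 + 7/41 = 7*5 + 7/41 = 35 + 7/41 = 1442/41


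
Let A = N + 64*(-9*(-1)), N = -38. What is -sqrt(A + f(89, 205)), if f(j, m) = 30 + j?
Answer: -3*sqrt(73) ≈ -25.632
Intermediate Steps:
A = 538 (A = -38 + 64*(-9*(-1)) = -38 + 64*9 = -38 + 576 = 538)
-sqrt(A + f(89, 205)) = -sqrt(538 + (30 + 89)) = -sqrt(538 + 119) = -sqrt(657) = -3*sqrt(73)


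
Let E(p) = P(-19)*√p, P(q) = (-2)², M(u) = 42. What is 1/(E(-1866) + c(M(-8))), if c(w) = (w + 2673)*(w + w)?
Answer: 19005/4334282788 - I*√1866/13002848364 ≈ 4.3848e-6 - 3.3221e-9*I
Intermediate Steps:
P(q) = 4
E(p) = 4*√p
c(w) = 2*w*(2673 + w) (c(w) = (2673 + w)*(2*w) = 2*w*(2673 + w))
1/(E(-1866) + c(M(-8))) = 1/(4*√(-1866) + 2*42*(2673 + 42)) = 1/(4*(I*√1866) + 2*42*2715) = 1/(4*I*√1866 + 228060) = 1/(228060 + 4*I*√1866)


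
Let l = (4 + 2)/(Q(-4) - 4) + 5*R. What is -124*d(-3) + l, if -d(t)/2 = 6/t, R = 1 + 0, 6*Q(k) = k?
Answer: -3446/7 ≈ -492.29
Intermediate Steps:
Q(k) = k/6
R = 1
l = 26/7 (l = (4 + 2)/((⅙)*(-4) - 4) + 5*1 = 6/(-⅔ - 4) + 5 = 6/(-14/3) + 5 = 6*(-3/14) + 5 = -9/7 + 5 = 26/7 ≈ 3.7143)
d(t) = -12/t
-124*d(-3) + l = -(-1488)/(-3) + 26/7 = -(-1488)*(-1)/3 + 26/7 = -124*4 + 26/7 = -496 + 26/7 = -3446/7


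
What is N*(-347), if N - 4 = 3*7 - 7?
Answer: -6246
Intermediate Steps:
N = 18 (N = 4 + (3*7 - 7) = 4 + (21 - 7) = 4 + 14 = 18)
N*(-347) = 18*(-347) = -6246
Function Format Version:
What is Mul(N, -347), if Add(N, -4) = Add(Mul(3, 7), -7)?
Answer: -6246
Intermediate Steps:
N = 18 (N = Add(4, Add(Mul(3, 7), -7)) = Add(4, Add(21, -7)) = Add(4, 14) = 18)
Mul(N, -347) = Mul(18, -347) = -6246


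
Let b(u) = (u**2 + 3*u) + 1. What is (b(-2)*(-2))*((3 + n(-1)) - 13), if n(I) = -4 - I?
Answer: -26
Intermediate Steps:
b(u) = 1 + u**2 + 3*u
(b(-2)*(-2))*((3 + n(-1)) - 13) = ((1 + (-2)**2 + 3*(-2))*(-2))*((3 + (-4 - 1*(-1))) - 13) = ((1 + 4 - 6)*(-2))*((3 + (-4 + 1)) - 13) = (-1*(-2))*((3 - 3) - 13) = 2*(0 - 13) = 2*(-13) = -26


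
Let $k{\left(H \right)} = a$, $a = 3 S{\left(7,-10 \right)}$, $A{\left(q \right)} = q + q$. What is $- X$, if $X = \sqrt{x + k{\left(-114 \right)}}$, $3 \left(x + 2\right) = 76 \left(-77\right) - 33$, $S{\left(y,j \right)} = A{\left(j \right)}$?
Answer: $- \frac{i \sqrt{18213}}{3} \approx - 44.985 i$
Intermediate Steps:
$A{\left(q \right)} = 2 q$
$S{\left(y,j \right)} = 2 j$
$a = -60$ ($a = 3 \cdot 2 \left(-10\right) = 3 \left(-20\right) = -60$)
$k{\left(H \right)} = -60$
$x = - \frac{5891}{3}$ ($x = -2 + \frac{76 \left(-77\right) - 33}{3} = -2 + \frac{-5852 - 33}{3} = -2 + \frac{1}{3} \left(-5885\right) = -2 - \frac{5885}{3} = - \frac{5891}{3} \approx -1963.7$)
$X = \frac{i \sqrt{18213}}{3}$ ($X = \sqrt{- \frac{5891}{3} - 60} = \sqrt{- \frac{6071}{3}} = \frac{i \sqrt{18213}}{3} \approx 44.985 i$)
$- X = - \frac{i \sqrt{18213}}{3}$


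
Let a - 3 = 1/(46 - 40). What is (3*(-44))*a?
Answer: -418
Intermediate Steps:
a = 19/6 (a = 3 + 1/(46 - 40) = 3 + 1/6 = 3 + ⅙ = 19/6 ≈ 3.1667)
(3*(-44))*a = (3*(-44))*(19/6) = -132*19/6 = -418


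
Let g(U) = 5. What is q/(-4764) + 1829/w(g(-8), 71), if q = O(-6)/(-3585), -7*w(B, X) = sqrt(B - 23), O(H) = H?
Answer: -1/2846490 + 12803*I*sqrt(2)/6 ≈ -3.5131e-7 + 3017.7*I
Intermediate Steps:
w(B, X) = -sqrt(-23 + B)/7 (w(B, X) = -sqrt(B - 23)/7 = -sqrt(-23 + B)/7)
q = 2/1195 (q = -6/(-3585) = -6*(-1/3585) = 2/1195 ≈ 0.0016736)
q/(-4764) + 1829/w(g(-8), 71) = (2/1195)/(-4764) + 1829/((-sqrt(-23 + 5)/7)) = (2/1195)*(-1/4764) + 1829/((-3*I*sqrt(2)/7)) = -1/2846490 + 1829/((-3*I*sqrt(2)/7)) = -1/2846490 + 1829*(7*I*sqrt(2)/6) = -1/2846490 + 12803*I*sqrt(2)/6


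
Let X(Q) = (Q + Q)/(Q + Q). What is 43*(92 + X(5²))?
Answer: 3999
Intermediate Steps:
X(Q) = 1 (X(Q) = (2*Q)/((2*Q)) = (2*Q)*(1/(2*Q)) = 1)
43*(92 + X(5²)) = 43*(92 + 1) = 43*93 = 3999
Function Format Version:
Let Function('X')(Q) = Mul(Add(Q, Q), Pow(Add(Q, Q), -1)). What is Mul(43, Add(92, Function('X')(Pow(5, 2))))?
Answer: 3999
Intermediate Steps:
Function('X')(Q) = 1 (Function('X')(Q) = Mul(Mul(2, Q), Pow(Mul(2, Q), -1)) = Mul(Mul(2, Q), Mul(Rational(1, 2), Pow(Q, -1))) = 1)
Mul(43, Add(92, Function('X')(Pow(5, 2)))) = Mul(43, Add(92, 1)) = Mul(43, 93) = 3999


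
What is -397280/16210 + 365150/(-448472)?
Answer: -9204401883/363486556 ≈ -25.323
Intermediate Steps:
-397280/16210 + 365150/(-448472) = -397280*1/16210 + 365150*(-1/448472) = -39728/1621 - 182575/224236 = -9204401883/363486556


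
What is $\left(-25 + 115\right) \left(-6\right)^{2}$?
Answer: $3240$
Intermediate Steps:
$\left(-25 + 115\right) \left(-6\right)^{2} = 90 \cdot 36 = 3240$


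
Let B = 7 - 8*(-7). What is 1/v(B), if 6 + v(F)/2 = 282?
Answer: 1/552 ≈ 0.0018116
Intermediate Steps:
B = 63 (B = 7 + 56 = 63)
v(F) = 552 (v(F) = -12 + 2*282 = -12 + 564 = 552)
1/v(B) = 1/552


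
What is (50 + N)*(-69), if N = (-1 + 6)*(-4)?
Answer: -2070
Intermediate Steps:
N = -20 (N = 5*(-4) = -20)
(50 + N)*(-69) = (50 - 20)*(-69) = 30*(-69) = -2070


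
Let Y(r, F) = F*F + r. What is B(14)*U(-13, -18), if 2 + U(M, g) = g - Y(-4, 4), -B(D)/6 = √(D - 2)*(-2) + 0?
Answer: -768*√3 ≈ -1330.2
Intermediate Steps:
B(D) = 12*√(-2 + D) (B(D) = -6*(√(D - 2)*(-2) + 0) = -6*(√(-2 + D)*(-2) + 0) = -6*(-2*√(-2 + D) + 0) = -(-12)*√(-2 + D) = 12*√(-2 + D))
Y(r, F) = r + F² (Y(r, F) = F² + r = r + F²)
U(M, g) = -14 + g (U(M, g) = -2 + (g - (-4 + 4²)) = -2 + (g - (-4 + 16)) = -2 + (g - 1*12) = -2 + (g - 12) = -2 + (-12 + g) = -14 + g)
B(14)*U(-13, -18) = (12*√(-2 + 14))*(-14 - 18) = (12*√12)*(-32) = (12*(2*√3))*(-32) = (24*√3)*(-32) = -768*√3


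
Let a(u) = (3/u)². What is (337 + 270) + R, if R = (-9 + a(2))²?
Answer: 10441/16 ≈ 652.56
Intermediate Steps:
a(u) = 9/u²
R = 729/16 (R = (-9 + 9/2²)² = (-9 + 9*(¼))² = (-9 + 9/4)² = (-27/4)² = 729/16 ≈ 45.563)
(337 + 270) + R = (337 + 270) + 729/16 = 607 + 729/16 = 10441/16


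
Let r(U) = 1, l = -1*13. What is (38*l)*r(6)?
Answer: -494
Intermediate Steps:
l = -13
(38*l)*r(6) = (38*(-13))*1 = -494*1 = -494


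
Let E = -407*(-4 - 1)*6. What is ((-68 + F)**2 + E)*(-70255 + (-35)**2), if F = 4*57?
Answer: -2610024300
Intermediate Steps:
F = 228
E = 12210 (E = -(-2035)*6 = -407*(-30) = 12210)
((-68 + F)**2 + E)*(-70255 + (-35)**2) = ((-68 + 228)**2 + 12210)*(-70255 + (-35)**2) = (160**2 + 12210)*(-70255 + 1225) = (25600 + 12210)*(-69030) = 37810*(-69030) = -2610024300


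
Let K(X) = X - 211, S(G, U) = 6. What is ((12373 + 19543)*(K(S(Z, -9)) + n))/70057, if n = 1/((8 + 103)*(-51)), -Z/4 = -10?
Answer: -37038709496/396592677 ≈ -93.392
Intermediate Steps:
Z = 40 (Z = -4*(-10) = 40)
K(X) = -211 + X
n = -1/5661 (n = 1/(111*(-51)) = 1/(-5661) = -1/5661 ≈ -0.00017665)
((12373 + 19543)*(K(S(Z, -9)) + n))/70057 = ((12373 + 19543)*((-211 + 6) - 1/5661))/70057 = (31916*(-205 - 1/5661))*(1/70057) = (31916*(-1160506/5661))*(1/70057) = -37038709496/5661*1/70057 = -37038709496/396592677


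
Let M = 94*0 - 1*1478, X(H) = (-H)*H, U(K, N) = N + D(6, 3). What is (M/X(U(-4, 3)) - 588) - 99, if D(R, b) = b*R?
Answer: -301489/441 ≈ -683.65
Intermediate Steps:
D(R, b) = R*b
U(K, N) = 18 + N (U(K, N) = N + 6*3 = N + 18 = 18 + N)
X(H) = -H²
M = -1478 (M = 0 - 1478 = -1478)
(M/X(U(-4, 3)) - 588) - 99 = (-1478*(-1/(18 + 3)²) - 588) - 99 = (-1478/((-1*21²)) - 588) - 99 = (-1478/((-1*441)) - 588) - 99 = (-1478/(-441) - 588) - 99 = (-1478*(-1/441) - 588) - 99 = (1478/441 - 588) - 99 = -257830/441 - 99 = -301489/441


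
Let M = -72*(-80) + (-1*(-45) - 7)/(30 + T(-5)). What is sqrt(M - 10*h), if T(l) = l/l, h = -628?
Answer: sqrt(11571618)/31 ≈ 109.73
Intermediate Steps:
T(l) = 1
M = 178598/31 (M = -72*(-80) + (-1*(-45) - 7)/(30 + 1) = 5760 + (45 - 7)/31 = 5760 + 38*(1/31) = 5760 + 38/31 = 178598/31 ≈ 5761.2)
sqrt(M - 10*h) = sqrt(178598/31 - 10*(-628)) = sqrt(178598/31 + 6280) = sqrt(373278/31) = sqrt(11571618)/31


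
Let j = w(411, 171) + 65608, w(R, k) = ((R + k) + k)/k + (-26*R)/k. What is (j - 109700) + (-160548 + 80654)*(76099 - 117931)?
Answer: 190498654501/57 ≈ 3.3421e+9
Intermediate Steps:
w(R, k) = (R + 2*k)/k - 26*R/k
j = 3736345/57 (j = (2 - 25*411/171) + 65608 = (2 - 25*411*1/171) + 65608 = (2 - 3425/57) + 65608 = -3311/57 + 65608 = 3736345/57 ≈ 65550.)
(j - 109700) + (-160548 + 80654)*(76099 - 117931) = (3736345/57 - 109700) + (-160548 + 80654)*(76099 - 117931) = -2516555/57 - 79894*(-41832) = -2516555/57 + 3342125808 = 190498654501/57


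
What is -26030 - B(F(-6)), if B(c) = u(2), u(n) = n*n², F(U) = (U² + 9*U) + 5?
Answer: -26038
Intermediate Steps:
F(U) = 5 + U² + 9*U
u(n) = n³
B(c) = 8 (B(c) = 2³ = 8)
-26030 - B(F(-6)) = -26030 - 1*8 = -26030 - 8 = -26038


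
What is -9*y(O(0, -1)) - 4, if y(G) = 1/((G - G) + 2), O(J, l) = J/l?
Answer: -17/2 ≈ -8.5000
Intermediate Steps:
y(G) = ½ (y(G) = 1/(0 + 2) = 1/2 = ½)
-9*y(O(0, -1)) - 4 = -9*½ - 4 = -9/2 - 4 = -17/2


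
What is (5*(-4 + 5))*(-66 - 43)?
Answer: -545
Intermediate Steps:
(5*(-4 + 5))*(-66 - 43) = (5*1)*(-109) = 5*(-109) = -545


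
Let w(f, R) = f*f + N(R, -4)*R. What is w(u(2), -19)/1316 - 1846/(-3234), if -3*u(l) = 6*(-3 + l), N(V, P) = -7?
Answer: 205171/303996 ≈ 0.67491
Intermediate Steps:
u(l) = 6 - 2*l (u(l) = -2*(-3 + l) = -(-18 + 6*l)/3 = 6 - 2*l)
w(f, R) = f**2 - 7*R (w(f, R) = f*f - 7*R = f**2 - 7*R)
w(u(2), -19)/1316 - 1846/(-3234) = ((6 - 2*2)**2 - 7*(-19))/1316 - 1846/(-3234) = ((6 - 4)**2 + 133)*(1/1316) - 1846*(-1/3234) = (2**2 + 133)*(1/1316) + 923/1617 = (4 + 133)*(1/1316) + 923/1617 = 137*(1/1316) + 923/1617 = 137/1316 + 923/1617 = 205171/303996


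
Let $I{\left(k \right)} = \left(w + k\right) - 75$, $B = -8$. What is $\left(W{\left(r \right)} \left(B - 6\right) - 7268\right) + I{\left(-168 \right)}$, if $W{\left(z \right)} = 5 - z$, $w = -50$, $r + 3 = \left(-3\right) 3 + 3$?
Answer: $-7757$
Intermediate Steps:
$r = -9$ ($r = -3 + \left(\left(-3\right) 3 + 3\right) = -3 + \left(-9 + 3\right) = -3 - 6 = -9$)
$I{\left(k \right)} = -125 + k$ ($I{\left(k \right)} = \left(-50 + k\right) - 75 = -125 + k$)
$\left(W{\left(r \right)} \left(B - 6\right) - 7268\right) + I{\left(-168 \right)} = \left(\left(5 - -9\right) \left(-8 - 6\right) - 7268\right) - 293 = \left(\left(5 + 9\right) \left(-14\right) - 7268\right) - 293 = \left(14 \left(-14\right) - 7268\right) - 293 = \left(-196 - 7268\right) - 293 = -7464 - 293 = -7757$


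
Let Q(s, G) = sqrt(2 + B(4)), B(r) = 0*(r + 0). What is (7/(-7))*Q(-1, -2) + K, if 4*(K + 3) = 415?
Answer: 403/4 - sqrt(2) ≈ 99.336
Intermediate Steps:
B(r) = 0 (B(r) = 0*r = 0)
K = 403/4 (K = -3 + (1/4)*415 = -3 + 415/4 = 403/4 ≈ 100.75)
Q(s, G) = sqrt(2) (Q(s, G) = sqrt(2 + 0) = sqrt(2))
(7/(-7))*Q(-1, -2) + K = (7/(-7))*sqrt(2) + 403/4 = (7*(-1/7))*sqrt(2) + 403/4 = -sqrt(2) + 403/4 = 403/4 - sqrt(2)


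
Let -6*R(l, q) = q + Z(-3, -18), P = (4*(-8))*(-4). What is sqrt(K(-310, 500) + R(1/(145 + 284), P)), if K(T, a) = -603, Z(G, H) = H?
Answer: 2*I*sqrt(1398)/3 ≈ 24.927*I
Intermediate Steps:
P = 128 (P = -32*(-4) = 128)
R(l, q) = 3 - q/6 (R(l, q) = -(q - 18)/6 = -(-18 + q)/6 = 3 - q/6)
sqrt(K(-310, 500) + R(1/(145 + 284), P)) = sqrt(-603 + (3 - 1/6*128)) = sqrt(-603 + (3 - 64/3)) = sqrt(-603 - 55/3) = sqrt(-1864/3) = 2*I*sqrt(1398)/3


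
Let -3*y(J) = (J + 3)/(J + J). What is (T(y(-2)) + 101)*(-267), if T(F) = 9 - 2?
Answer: -28836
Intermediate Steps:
y(J) = -(3 + J)/(6*J) (y(J) = -(J + 3)/(3*(J + J)) = -(3 + J)/(3*(2*J)) = -(3 + J)*1/(2*J)/3 = -(3 + J)/(6*J))
T(F) = 7
(T(y(-2)) + 101)*(-267) = (7 + 101)*(-267) = 108*(-267) = -28836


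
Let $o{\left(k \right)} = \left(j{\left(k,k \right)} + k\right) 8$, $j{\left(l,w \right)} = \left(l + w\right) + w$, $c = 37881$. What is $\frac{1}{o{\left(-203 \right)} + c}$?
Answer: $\frac{1}{31385} \approx 3.1862 \cdot 10^{-5}$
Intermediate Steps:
$j{\left(l,w \right)} = l + 2 w$
$o{\left(k \right)} = 32 k$ ($o{\left(k \right)} = \left(\left(k + 2 k\right) + k\right) 8 = \left(3 k + k\right) 8 = 4 k 8 = 32 k$)
$\frac{1}{o{\left(-203 \right)} + c} = \frac{1}{32 \left(-203\right) + 37881} = \frac{1}{-6496 + 37881} = \frac{1}{31385}$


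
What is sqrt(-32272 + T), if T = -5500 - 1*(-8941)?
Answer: I*sqrt(28831) ≈ 169.8*I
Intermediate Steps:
T = 3441 (T = -5500 + 8941 = 3441)
sqrt(-32272 + T) = sqrt(-32272 + 3441) = sqrt(-28831) = I*sqrt(28831)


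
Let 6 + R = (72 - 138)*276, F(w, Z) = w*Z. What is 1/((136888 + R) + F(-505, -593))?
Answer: 1/418131 ≈ 2.3916e-6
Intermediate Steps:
F(w, Z) = Z*w
R = -18222 (R = -6 + (72 - 138)*276 = -6 - 66*276 = -6 - 18216 = -18222)
1/((136888 + R) + F(-505, -593)) = 1/((136888 - 18222) - 593*(-505)) = 1/(118666 + 299465) = 1/418131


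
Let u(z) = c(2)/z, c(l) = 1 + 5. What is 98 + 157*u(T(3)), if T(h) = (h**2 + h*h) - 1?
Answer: 2608/17 ≈ 153.41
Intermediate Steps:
c(l) = 6
T(h) = -1 + 2*h**2 (T(h) = (h**2 + h**2) - 1 = 2*h**2 - 1 = -1 + 2*h**2)
u(z) = 6/z
98 + 157*u(T(3)) = 98 + 157*(6/(-1 + 2*3**2)) = 98 + 157*(6/(-1 + 2*9)) = 98 + 157*(6/(-1 + 18)) = 98 + 157*(6/17) = 98 + 942/17 = 2608/17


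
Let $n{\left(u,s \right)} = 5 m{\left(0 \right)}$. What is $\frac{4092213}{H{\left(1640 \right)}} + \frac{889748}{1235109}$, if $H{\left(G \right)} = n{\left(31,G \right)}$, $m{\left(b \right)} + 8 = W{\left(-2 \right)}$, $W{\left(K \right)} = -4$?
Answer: $- \frac{1684758573779}{24702180} \approx -68203.0$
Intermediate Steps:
$m{\left(b \right)} = -12$ ($m{\left(b \right)} = -8 - 4 = -12$)
$n{\left(u,s \right)} = -60$ ($n{\left(u,s \right)} = 5 \left(-12\right) = -60$)
$H{\left(G \right)} = -60$
$\frac{4092213}{H{\left(1640 \right)}} + \frac{889748}{1235109} = \frac{4092213}{-60} + \frac{889748}{1235109} = 4092213 \left(- \frac{1}{60}\right) + 889748 \cdot \frac{1}{1235109} = - \frac{1364071}{20} + \frac{889748}{1235109} = - \frac{1684758573779}{24702180}$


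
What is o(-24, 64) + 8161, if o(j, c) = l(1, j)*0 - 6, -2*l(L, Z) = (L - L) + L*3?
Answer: 8155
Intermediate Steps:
l(L, Z) = -3*L/2 (l(L, Z) = -((L - L) + L*3)/2 = -(0 + 3*L)/2 = -3*L/2)
o(j, c) = -6 (o(j, c) = -3/2*1*0 - 6 = -3/2*0 - 6 = 0 - 6 = -6)
o(-24, 64) + 8161 = -6 + 8161 = 8155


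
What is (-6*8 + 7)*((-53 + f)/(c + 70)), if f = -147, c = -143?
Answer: -8200/73 ≈ -112.33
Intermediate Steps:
(-6*8 + 7)*((-53 + f)/(c + 70)) = (-6*8 + 7)*((-53 - 147)/(-143 + 70)) = (-48 + 7)*(-200/(-73)) = -(-8200)*(-1)/73 = -41*200/73 = -8200/73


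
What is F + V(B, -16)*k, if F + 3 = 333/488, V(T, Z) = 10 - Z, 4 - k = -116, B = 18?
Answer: 1521429/488 ≈ 3117.7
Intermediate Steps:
k = 120 (k = 4 - 1*(-116) = 4 + 116 = 120)
F = -1131/488 (F = -3 + 333/488 = -1131/488 ≈ -2.3176)
F + V(B, -16)*k = -1131/488 + (10 - 1*(-16))*120 = -1131/488 + (10 + 16)*120 = -1131/488 + 26*120 = -1131/488 + 3120 = 1521429/488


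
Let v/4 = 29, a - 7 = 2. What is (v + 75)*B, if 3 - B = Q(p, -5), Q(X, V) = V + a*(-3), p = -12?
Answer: 6685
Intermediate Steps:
a = 9 (a = 7 + 2 = 9)
v = 116 (v = 4*29 = 116)
Q(X, V) = -27 + V (Q(X, V) = V + 9*(-3) = V - 27 = -27 + V)
B = 35 (B = 3 - (-27 - 5) = 3 - 1*(-32) = 3 + 32 = 35)
(v + 75)*B = (116 + 75)*35 = 191*35 = 6685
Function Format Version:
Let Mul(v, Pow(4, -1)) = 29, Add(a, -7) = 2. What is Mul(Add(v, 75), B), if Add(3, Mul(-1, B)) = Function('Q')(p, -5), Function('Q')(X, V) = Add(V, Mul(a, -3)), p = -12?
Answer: 6685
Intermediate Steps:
a = 9 (a = Add(7, 2) = 9)
v = 116 (v = Mul(4, 29) = 116)
Function('Q')(X, V) = Add(-27, V) (Function('Q')(X, V) = Add(V, Mul(9, -3)) = Add(V, -27) = Add(-27, V))
B = 35 (B = Add(3, Mul(-1, Add(-27, -5))) = Add(3, Mul(-1, -32)) = Add(3, 32) = 35)
Mul(Add(v, 75), B) = Mul(Add(116, 75), 35) = Mul(191, 35) = 6685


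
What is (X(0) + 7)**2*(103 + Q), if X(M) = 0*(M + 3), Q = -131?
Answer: -1372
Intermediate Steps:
X(M) = 0 (X(M) = 0*(3 + M) = 0)
(X(0) + 7)**2*(103 + Q) = (0 + 7)**2*(103 - 131) = 7**2*(-28) = 49*(-28) = -1372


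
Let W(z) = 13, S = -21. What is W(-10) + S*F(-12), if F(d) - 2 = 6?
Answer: -155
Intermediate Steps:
F(d) = 8 (F(d) = 2 + 6 = 8)
W(-10) + S*F(-12) = 13 - 21*8 = 13 - 168 = -155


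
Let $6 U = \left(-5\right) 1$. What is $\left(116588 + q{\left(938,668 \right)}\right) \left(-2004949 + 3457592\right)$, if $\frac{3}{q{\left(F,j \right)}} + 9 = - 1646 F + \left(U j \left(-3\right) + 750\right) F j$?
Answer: $\frac{256545843844204327061}{1514789323} \approx 1.6936 \cdot 10^{11}$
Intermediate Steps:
$U = - \frac{5}{6}$ ($U = \frac{\left(-5\right) 1}{6} = \frac{1}{6} \left(-5\right) = - \frac{5}{6} \approx -0.83333$)
$q{\left(F,j \right)} = \frac{3}{-9 - 1646 F + F j \left(750 + \frac{5 j}{2}\right)}$ ($q{\left(F,j \right)} = \frac{3}{-9 - \left(1646 F - \left(- \frac{5 j}{6} \left(-3\right) + 750\right) F j\right)} = \frac{3}{-9 - \left(1646 F - \left(\frac{5 j}{2} + 750\right) F j\right)} = \frac{3}{-9 - \left(1646 F - \left(750 + \frac{5 j}{2}\right) F j\right)} = \frac{3}{-9 - \left(1646 F - F \left(750 + \frac{5 j}{2}\right) j\right)} = \frac{3}{-9 + \left(- 1646 F + F j \left(750 + \frac{5 j}{2}\right)\right)} = \frac{3}{-9 - 1646 F + F j \left(750 + \frac{5 j}{2}\right)}$)
$\left(116588 + q{\left(938,668 \right)}\right) \left(-2004949 + 3457592\right) = \left(116588 + \frac{6}{-18 - 3087896 + 5 \cdot 938 \cdot 668^{2} + 1500 \cdot 938 \cdot 668}\right) \left(-2004949 + 3457592\right) = \left(116588 + \frac{6}{-18 - 3087896 + 5 \cdot 938 \cdot 446224 + 939876000}\right) 1452643 = \left(116588 + \frac{6}{-18 - 3087896 + 2092790560 + 939876000}\right) 1452643 = \left(116588 + \frac{6}{3029578646}\right) 1452643 = \left(116588 + 6 \cdot \frac{1}{3029578646}\right) 1452643 = \left(116588 + \frac{3}{1514789323}\right) 1452643 = \frac{176606257589927}{1514789323} \cdot 1452643 = \frac{256545843844204327061}{1514789323}$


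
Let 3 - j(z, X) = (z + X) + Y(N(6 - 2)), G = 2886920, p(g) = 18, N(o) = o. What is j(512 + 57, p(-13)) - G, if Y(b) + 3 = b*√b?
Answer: -2887509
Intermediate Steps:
Y(b) = -3 + b^(3/2) (Y(b) = -3 + b*√b = -3 + b^(3/2))
j(z, X) = -2 - X - z (j(z, X) = 3 - ((z + X) + (-3 + (6 - 2)^(3/2))) = 3 - ((X + z) + (-3 + 4^(3/2))) = 3 - ((X + z) + (-3 + 8)) = 3 - ((X + z) + 5) = 3 - (5 + X + z) = 3 + (-5 - X - z) = -2 - X - z)
j(512 + 57, p(-13)) - G = (-2 - 1*18 - (512 + 57)) - 1*2886920 = (-2 - 18 - 1*569) - 2886920 = (-2 - 18 - 569) - 2886920 = -589 - 2886920 = -2887509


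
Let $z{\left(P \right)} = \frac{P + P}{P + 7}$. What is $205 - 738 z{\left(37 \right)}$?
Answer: $- \frac{11398}{11} \approx -1036.2$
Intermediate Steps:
$z{\left(P \right)} = \frac{2 P}{7 + P}$
$205 - 738 z{\left(37 \right)} = 205 - 738 \cdot 2 \cdot 37 \frac{1}{7 + 37} = 205 - 738 \cdot 2 \cdot 37 \cdot \frac{1}{44} = 205 - \frac{13653}{11} = - \frac{11398}{11}$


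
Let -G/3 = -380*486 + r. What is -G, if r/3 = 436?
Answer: -550116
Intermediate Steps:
r = 1308 (r = 3*436 = 1308)
G = 550116 (G = -3*(-380*486 + 1308) = -3*(-184680 + 1308) = -3*(-183372) = 550116)
-G = -1*550116 = -550116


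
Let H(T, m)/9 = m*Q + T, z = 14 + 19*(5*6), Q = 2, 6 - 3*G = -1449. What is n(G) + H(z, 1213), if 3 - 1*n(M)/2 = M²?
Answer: -443354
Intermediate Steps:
G = 485 (G = 2 - ⅓*(-1449) = 2 + 483 = 485)
z = 584 (z = 14 + 19*30 = 14 + 570 = 584)
H(T, m) = 9*T + 18*m (H(T, m) = 9*(m*2 + T) = 9*(2*m + T) = 9*(T + 2*m) = 9*T + 18*m)
n(M) = 6 - 2*M²
n(G) + H(z, 1213) = (6 - 2*485²) + (9*584 + 18*1213) = (6 - 2*235225) + (5256 + 21834) = (6 - 470450) + 27090 = -470444 + 27090 = -443354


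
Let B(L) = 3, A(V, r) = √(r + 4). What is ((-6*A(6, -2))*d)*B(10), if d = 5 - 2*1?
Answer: -54*√2 ≈ -76.368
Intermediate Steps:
A(V, r) = √(4 + r)
d = 3 (d = 5 - 2 = 3)
((-6*A(6, -2))*d)*B(10) = (-6*√(4 - 2)*3)*3 = (-6*√2*3)*3 = -18*√2*3 = -54*√2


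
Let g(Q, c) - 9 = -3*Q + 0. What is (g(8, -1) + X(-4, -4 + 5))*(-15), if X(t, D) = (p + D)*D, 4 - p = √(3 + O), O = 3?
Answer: 150 + 15*√6 ≈ 186.74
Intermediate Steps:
p = 4 - √6 (p = 4 - √(3 + 3) = 4 - √6 ≈ 1.5505)
g(Q, c) = 9 - 3*Q (g(Q, c) = 9 + (-3*Q + 0) = 9 - 3*Q)
X(t, D) = D*(4 + D - √6) (X(t, D) = ((4 - √6) + D)*D = (4 + D - √6)*D = D*(4 + D - √6))
(g(8, -1) + X(-4, -4 + 5))*(-15) = ((9 - 3*8) + (-4 + 5)*(4 + (-4 + 5) - √6))*(-15) = ((9 - 24) + 1*(4 + 1 - √6))*(-15) = (-15 + 1*(5 - √6))*(-15) = (-15 + (5 - √6))*(-15) = (-10 - √6)*(-15) = 150 + 15*√6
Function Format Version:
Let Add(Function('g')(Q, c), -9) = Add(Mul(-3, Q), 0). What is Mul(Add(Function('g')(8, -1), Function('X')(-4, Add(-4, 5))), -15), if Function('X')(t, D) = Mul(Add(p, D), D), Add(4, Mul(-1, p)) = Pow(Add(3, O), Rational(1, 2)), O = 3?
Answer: Add(150, Mul(15, Pow(6, Rational(1, 2)))) ≈ 186.74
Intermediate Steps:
p = Add(4, Mul(-1, Pow(6, Rational(1, 2)))) (p = Add(4, Mul(-1, Pow(Add(3, 3), Rational(1, 2)))) = Add(4, Mul(-1, Pow(6, Rational(1, 2)))) ≈ 1.5505)
Function('g')(Q, c) = Add(9, Mul(-3, Q)) (Function('g')(Q, c) = Add(9, Add(Mul(-3, Q), 0)) = Add(9, Mul(-3, Q)))
Function('X')(t, D) = Mul(D, Add(4, D, Mul(-1, Pow(6, Rational(1, 2))))) (Function('X')(t, D) = Mul(Add(Add(4, Mul(-1, Pow(6, Rational(1, 2)))), D), D) = Mul(Add(4, D, Mul(-1, Pow(6, Rational(1, 2)))), D) = Mul(D, Add(4, D, Mul(-1, Pow(6, Rational(1, 2))))))
Mul(Add(Function('g')(8, -1), Function('X')(-4, Add(-4, 5))), -15) = Mul(Add(Add(9, Mul(-3, 8)), Mul(Add(-4, 5), Add(4, Add(-4, 5), Mul(-1, Pow(6, Rational(1, 2)))))), -15) = Mul(Add(Add(9, -24), Mul(1, Add(4, 1, Mul(-1, Pow(6, Rational(1, 2)))))), -15) = Mul(Add(-15, Mul(1, Add(5, Mul(-1, Pow(6, Rational(1, 2)))))), -15) = Mul(Add(-15, Add(5, Mul(-1, Pow(6, Rational(1, 2))))), -15) = Mul(Add(-10, Mul(-1, Pow(6, Rational(1, 2)))), -15) = Add(150, Mul(15, Pow(6, Rational(1, 2))))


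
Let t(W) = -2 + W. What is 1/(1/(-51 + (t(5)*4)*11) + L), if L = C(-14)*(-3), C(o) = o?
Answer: 81/3403 ≈ 0.023803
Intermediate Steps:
L = 42 (L = -14*(-3) = 42)
1/(1/(-51 + (t(5)*4)*11) + L) = 1/(1/(-51 + ((-2 + 5)*4)*11) + 42) = 1/(1/(-51 + (3*4)*11) + 42) = 1/(1/(-51 + 12*11) + 42) = 1/(1/(-51 + 132) + 42) = 1/(1/81 + 42) = 1/(3403/81) = 81/3403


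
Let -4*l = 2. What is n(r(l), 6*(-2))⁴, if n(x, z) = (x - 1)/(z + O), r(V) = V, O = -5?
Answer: 81/1336336 ≈ 6.0613e-5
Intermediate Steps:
l = -½ (l = -¼*2 = -½ ≈ -0.50000)
n(x, z) = (-1 + x)/(-5 + z) (n(x, z) = (x - 1)/(z - 5) = (-1 + x)/(-5 + z))
n(r(l), 6*(-2))⁴ = ((-1 - ½)/(-5 + 6*(-2)))⁴ = (-3/2/(-5 - 12))⁴ = (-3/2/(-17))⁴ = (-1/17*(-3/2))⁴ = (3/34)⁴ = 81/1336336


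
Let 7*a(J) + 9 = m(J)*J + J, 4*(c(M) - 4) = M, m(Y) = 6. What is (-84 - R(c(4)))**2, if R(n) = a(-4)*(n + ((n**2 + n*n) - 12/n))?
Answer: 46117681/1225 ≈ 37647.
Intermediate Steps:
c(M) = 4 + M/4
a(J) = -9/7 + J (a(J) = -9/7 + (6*J + J)/7 = -9/7 + (7*J)/7 = -9/7 + J)
R(n) = -74*n**2/7 - 37*n/7 + 444/(7*n) (R(n) = (-9/7 - 4)*(n + ((n**2 + n*n) - 12/n)) = -37*(n + ((n**2 + n**2) - 12/n))/7 = -37*(n + (2*n**2 - 12/n))/7 = -37*(n + (-12/n + 2*n**2))/7 = -37*(n - 12/n + 2*n**2)/7 = -74*n**2/7 - 37*n/7 + 444/(7*n))
(-84 - R(c(4)))**2 = (-84 - 37*(12 - (4 + (1/4)*4)**2 - 2*(4 + (1/4)*4)**3)/(7*(4 + (1/4)*4)))**2 = (-84 - 37*(12 - (4 + 1)**2 - 2*(4 + 1)**3)/(7*(4 + 1)))**2 = (-84 - 37*(12 - 1*5**2 - 2*5**3)/(7*5))**2 = (-84 - 37*(12 - 1*25 - 2*125)/(7*5))**2 = (-84 - 37*(12 - 25 - 250)/(7*5))**2 = (-84 - 37*(-263)/(7*5))**2 = (-84 - 1*(-9731/35))**2 = (-84 + 9731/35)**2 = (6791/35)**2 = 46117681/1225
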